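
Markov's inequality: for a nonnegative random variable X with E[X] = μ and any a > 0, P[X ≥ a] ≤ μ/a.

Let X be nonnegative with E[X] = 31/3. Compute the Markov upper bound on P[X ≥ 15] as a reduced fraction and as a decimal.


μ = E[X] = 31/3, a = 15.
Markov: P[X ≥ 15] ≤ μ/a = (31/3)/15 = 31/45.
Numerically: ≈ 0.68889.
(Since a = 15 > μ = 10.33333, the bound 31/45 is < 1 and informative.)

P[X ≥ 15] ≤ 31/45 ≈ 0.68889.


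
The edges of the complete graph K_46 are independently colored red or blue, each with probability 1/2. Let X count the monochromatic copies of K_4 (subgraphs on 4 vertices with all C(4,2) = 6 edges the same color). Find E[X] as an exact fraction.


Let X = Σ_S X_S over the C(46, 4) = 163185 subsets S of size 4, where X_S = 1 if the K_4 on S is monochromatic.
For a fixed S, the K_4 on S has C(4, 2) = 6 edges. P[all 6 edges red] = (1/2)^6, and likewise for blue, so P[monochromatic] = 2·(1/2)^6 = 2^{1 − 6} = 1/32.
By linearity of expectation: E[X] = C(46, 4) · 2^{1 − 6} = 163185 · 1/32 = 163185/32.
Numerically: E[X] ≈ 5099.531250.

E[X] = C(46,4)·2^(1−C(4,2)) = 163185/32 ≈ 5099.531250.


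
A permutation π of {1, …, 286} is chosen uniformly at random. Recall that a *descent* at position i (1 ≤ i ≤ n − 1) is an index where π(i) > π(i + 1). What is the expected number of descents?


Write X = Σ X_I over i = 1, …, 285, with X_I the indicator of one descent.
There are 285 indicators.
For each fixed i, the pair (π(i), π(i+1)) is a uniformly random ordered pair of distinct values from {1, …, 286}; by symmetry P[π(i) > π(i+1)] = 1/2.
By linearity: E[X] = 285 · (1/2) = (286 − 1) · (1/2) = 285/2 ≈ 142.500000.

E[X] = 285/2 = 142.500000.


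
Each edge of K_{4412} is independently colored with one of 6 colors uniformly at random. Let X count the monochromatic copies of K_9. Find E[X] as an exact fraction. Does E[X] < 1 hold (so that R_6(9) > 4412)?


E[X] = C(4412, 9) · 6^{1 − 36} = 1731452449760113018141823620 · 6^{−35} = 1731452449760113018141823620/1719070799748422591028658176.
As a reduced fraction: E[X] = 432863112440028254535455905/429767699937105647757164544 ≈ 1.007203.
Is E[X] < 1? NO.
Since E[X] ≥ 1, the first-moment bound is inconclusive at n = 4412; it does NOT by itself certify R_6(9) > 4412.

E[X] = 432863112440028254535455905/429767699937105647757164544 ≈ 1.007203; E[X] ≥ 1; first-moment method inconclusive here.


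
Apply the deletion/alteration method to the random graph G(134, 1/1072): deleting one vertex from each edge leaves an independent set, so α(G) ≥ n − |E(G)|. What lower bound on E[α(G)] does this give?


E[|E(G)|] = C(134, 2)·p = 8911 · (1/1072) = 133/16.
E[α(G)] ≥ n − E[|E(G)|] = 134 − 133/16 = 2011/16.
Numerically: ≈ 125.687500.
(This is only a lower bound; the true E[α(G)] may be larger.)

E[α(G)] ≥ 2011/16 ≈ 125.687500.


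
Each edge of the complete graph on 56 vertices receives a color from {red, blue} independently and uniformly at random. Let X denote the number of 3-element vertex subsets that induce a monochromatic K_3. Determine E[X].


Let X = Σ_S X_S over the C(56, 3) = 27720 subsets S of size 3, where X_S = 1 if the K_3 on S is monochromatic.
For a fixed S, the K_3 on S has C(3, 2) = 3 edges. P[all 3 edges red] = (1/2)^3, and likewise for blue, so P[monochromatic] = 2·(1/2)^3 = 2^{1 − 3} = 1/4.
By linearity of expectation: E[X] = C(56, 3) · 2^{1 − 3} = 27720 · 1/4 = 6930.
Numerically: E[X] ≈ 6930.000000.

E[X] = C(56,3)·2^(1−C(3,2)) = 6930 ≈ 6930.000000.


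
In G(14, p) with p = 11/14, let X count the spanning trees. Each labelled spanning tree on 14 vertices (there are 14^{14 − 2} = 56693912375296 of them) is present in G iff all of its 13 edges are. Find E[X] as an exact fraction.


K_14 has 14^{14 − 2} = 56693912375296 labelled spanning trees.
For each such spanning tree H, let X_H = 1 if all 13 edges of H are present in G. Then P[X_H = 1] = p^{13} = (11/14)^{13} = 34522712143931/793714773254144.
Summing the indicators: E[X] = Σ_H E[X_H] = 56693912375296 · p^{13} = 56693912375296 · 34522712143931/793714773254144 = 34522712143931/14.
Numerically: E[X] ≈ 2.47e+12.

E[X] = 56693912375296 · (11/14)^{13} = 34522712143931/14 ≈ 2.47e+12.


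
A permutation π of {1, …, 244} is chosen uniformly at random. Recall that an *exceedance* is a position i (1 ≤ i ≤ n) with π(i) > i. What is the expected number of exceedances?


Write X = Σ_{i=1}^{244} X_i, where X_i = 1_{π(i) > i}.
For each fixed i, π(i) is uniform over {1, …, 244} (marginal of a uniform permutation), so P[π(i) > i] = (n − i)/n. Summing: Σ_{i=1}^{244} (n − i)/n = (0 + 1 + … + 243)/244 = 244(244 − 1)/(2·244) = (244 − 1)/2.
Hence E[X] = Σ_{i=1}^{244} (244 − i)/244 = 243/2 ≈ 121.5000.

E[X] = 243/2 = 121.5000.


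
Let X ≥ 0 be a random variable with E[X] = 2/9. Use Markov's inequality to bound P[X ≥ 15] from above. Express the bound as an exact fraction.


μ = E[X] = 2/9, a = 15.
Markov: P[X ≥ 15] ≤ μ/a = (2/9)/15 = 2/135.
Numerically: ≈ 0.014815.
(Since a = 15 > μ = 0.222222, the bound 2/135 is < 1 and informative.)

P[X ≥ 15] ≤ 2/135 ≈ 0.014815.


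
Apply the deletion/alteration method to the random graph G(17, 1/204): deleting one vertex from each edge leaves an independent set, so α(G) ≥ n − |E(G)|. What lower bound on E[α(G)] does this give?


E[|E(G)|] = C(17, 2)·p = 136 · (1/204) = 2/3.
E[α(G)] ≥ n − E[|E(G)|] = 17 − 2/3 = 49/3.
Numerically: ≈ 16.333.
(This is only a lower bound; the true E[α(G)] may be larger.)

E[α(G)] ≥ 49/3 ≈ 16.333.


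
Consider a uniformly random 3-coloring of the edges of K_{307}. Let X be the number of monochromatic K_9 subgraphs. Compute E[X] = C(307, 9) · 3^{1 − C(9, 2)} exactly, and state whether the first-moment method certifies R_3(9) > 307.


E[X] = C(307, 9) · 3^{1 − 36} = 59303278327292350 · 3^{−35} = 59303278327292350/50031545098999707.
As a reduced fraction: E[X] = 59303278327292350/50031545098999707 ≈ 1.185318.
Is E[X] < 1? NO.
Since E[X] ≥ 1, the first-moment bound is inconclusive at n = 307; it does NOT by itself certify R_3(9) > 307.

E[X] = 59303278327292350/50031545098999707 ≈ 1.185318; E[X] ≥ 1; first-moment method inconclusive here.


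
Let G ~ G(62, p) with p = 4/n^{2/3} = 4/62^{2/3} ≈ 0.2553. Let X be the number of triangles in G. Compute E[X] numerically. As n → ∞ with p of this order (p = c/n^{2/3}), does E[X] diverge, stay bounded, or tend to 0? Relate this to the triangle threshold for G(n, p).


Number of potential triangles: C(62, 3) = 37820.
Each occurs with probability p³ ≈ (0.2553)³ ≈ 1.664932e-02.
By linearity: E[X] = C(62, 3)·p³ ≈ 37820 · 1.664932e-02 ≈ 629.6774.
Since α = 2/3 < 1, p = c/n^{2/3} ≫ 1/n is above the triangle threshold p ~ 1/n. Asymptotically E[X] ~ (c³/6)·n^{3(1−α)} = (4³/6)·n^{1} → ∞; triangles are abundant w.h.p.

E[X] ≈ 629.6774; in regime p = Θ(1/n^{2/3}) E[X] diverges (above the triangle threshold p ~ 1/n).


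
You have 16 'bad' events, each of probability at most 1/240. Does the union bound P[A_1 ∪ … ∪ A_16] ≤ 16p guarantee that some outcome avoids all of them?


Union bound: P[∪_{i=1}^{16} A_i] ≤ Σ_i P[A_i] ≤ 16·p = 16·(1/240) = 1/15.
Numerically: 1/15 ≈ 0.066667.
Is 1/15 < 1? YES.
Since P[∪ A_i] ≤ 1/15 < 1, the complement has P[∩ A_i^c] ≥ 1 − 1/15 = 14/15 > 0, so some outcome avoids every A_i.

16·p = 1/15 ≈ 0.066667; existence CERTIFIED by the union bound.


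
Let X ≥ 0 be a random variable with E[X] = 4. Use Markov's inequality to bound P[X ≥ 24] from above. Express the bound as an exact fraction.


μ = E[X] = 4, a = 24.
Markov: P[X ≥ 24] ≤ μ/a = (4)/24 = 1/6.
Numerically: ≈ 0.1667.
(Since a = 24 > μ = 4.0000, the bound 1/6 is < 1 and informative.)

P[X ≥ 24] ≤ 1/6 ≈ 0.1667.


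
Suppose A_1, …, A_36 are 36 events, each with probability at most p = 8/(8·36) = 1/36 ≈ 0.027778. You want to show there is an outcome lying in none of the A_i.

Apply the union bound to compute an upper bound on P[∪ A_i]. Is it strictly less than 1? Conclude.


Union bound: P[∪_{i=1}^{36} A_i] ≤ Σ_i P[A_i] ≤ 36·p = 36·(1/36) = 1.
Numerically: 1 ≈ 1.000000.
Is 1 < 1? NO.
Since the bound 1 is ≥ 1, the union bound is uninformative here; it does NOT by itself certify existence.

36·p = 1 ≈ 1.000000; existence NOT certified by the union bound.


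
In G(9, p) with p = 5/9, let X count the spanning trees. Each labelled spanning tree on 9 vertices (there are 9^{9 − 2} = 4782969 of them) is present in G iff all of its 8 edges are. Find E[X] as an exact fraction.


K_9 has 9^{9 − 2} = 4782969 labelled spanning trees.
For each such spanning tree H, let X_H = 1 if all 8 edges of H are present in G. Then P[X_H = 1] = p^{8} = (5/9)^{8} = 390625/43046721.
Summing the indicators: E[X] = Σ_H E[X_H] = 4782969 · p^{8} = 4782969 · 390625/43046721 = 390625/9.
Numerically: E[X] ≈ 4.34e+04.

E[X] = 4782969 · (5/9)^{8} = 390625/9 ≈ 4.34e+04.


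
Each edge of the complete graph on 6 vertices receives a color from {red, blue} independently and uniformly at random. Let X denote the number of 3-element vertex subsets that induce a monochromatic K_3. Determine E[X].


Let X = Σ_S X_S over the C(6, 3) = 20 subsets S of size 3, where X_S = 1 if the K_3 on S is monochromatic.
For a fixed S, the K_3 on S has C(3, 2) = 3 edges. P[all 3 edges red] = (1/2)^3, and likewise for blue, so P[monochromatic] = 2·(1/2)^3 = 2^{1 − 3} = 1/4.
Summing: E[X] = C(6, 3) · 2^{1 − 3} = 20 · 1/4 = 5.
Numerically: E[X] ≈ 5.000.

E[X] = C(6,3)·2^(1−C(3,2)) = 5 ≈ 5.000.


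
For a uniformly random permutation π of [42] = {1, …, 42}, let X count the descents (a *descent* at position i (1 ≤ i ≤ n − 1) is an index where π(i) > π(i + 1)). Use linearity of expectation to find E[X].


Write X = Σ X_I over i = 1, …, 41, with X_I the indicator of one descent.
There are 41 indicators.
For each fixed i, the pair (π(i), π(i+1)) is a uniformly random ordered pair of distinct values from {1, …, 42}; by symmetry P[π(i) > π(i+1)] = 1/2.
By linearity: E[X] = 41 · (1/2) = (42 − 1) · (1/2) = 41/2 ≈ 20.50000.

E[X] = 41/2 = 20.50000.


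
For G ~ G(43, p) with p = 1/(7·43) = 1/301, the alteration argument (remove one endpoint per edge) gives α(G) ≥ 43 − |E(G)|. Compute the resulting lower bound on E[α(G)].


E[|E(G)|] = C(43, 2)·p = 903 · (1/301) = 3.
E[α(G)] ≥ n − E[|E(G)|] = 43 − 3 = 40.
Numerically: ≈ 40.00000.
(This is only a lower bound; the true E[α(G)] may be larger.)

E[α(G)] ≥ 40 ≈ 40.00000.


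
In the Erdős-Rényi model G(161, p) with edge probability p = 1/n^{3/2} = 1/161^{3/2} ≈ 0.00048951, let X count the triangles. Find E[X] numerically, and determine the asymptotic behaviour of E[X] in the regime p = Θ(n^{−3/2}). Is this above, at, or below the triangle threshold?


Number of potential triangles: C(161, 3) = 682640.
Each occurs with probability p³ ≈ (0.00048951)³ ≈ 1.1729610e-10.
By linearity: E[X] = C(161, 3)·p³ ≈ 682640 · 1.1729610e-10 ≈ 0.00008.
Since α = 3/2 > 1, p = c/n^{3/2} = o(1/n) is below the triangle threshold p ~ 1/n. Asymptotically E[X] ~ (c³/6)·n^{3(1−α)} = (1³/6)·n^{-1.5} → 0, so by Markov's inequality G has no triangles w.h.p.

E[X] ≈ 0.00008; in regime p = Θ(1/n^{3/2}) E[X] tends to 0 (below the triangle threshold p ~ 1/n).


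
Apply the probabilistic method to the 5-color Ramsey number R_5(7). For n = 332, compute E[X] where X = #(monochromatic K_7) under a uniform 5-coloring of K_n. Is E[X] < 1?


E[X] = C(332, 7) · 5^{1 − 21} = 82772214646616 · 5^{−20} = 82772214646616/95367431640625.
As a reduced fraction: E[X] = 82772214646616/95367431640625 ≈ 0.867930.
Is E[X] < 1? YES.
Since E[X] < 1, there exists a 5-coloring of K_{332} with no monochromatic K_7; hence R_5(7) > 332.

E[X] = 82772214646616/95367431640625 ≈ 0.867930; E[X] < 1, so R_5(7) > 332.


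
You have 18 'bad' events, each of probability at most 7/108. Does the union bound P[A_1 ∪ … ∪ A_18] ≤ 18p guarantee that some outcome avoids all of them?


Union bound: P[∪_{i=1}^{18} A_i] ≤ Σ_i P[A_i] ≤ 18·p = 18·(7/108) = 7/6.
Numerically: 7/6 ≈ 1.166667.
Is 7/6 < 1? NO.
Since the bound 7/6 is ≥ 1, the union bound is uninformative here; it does NOT by itself certify existence.

18·p = 7/6 ≈ 1.166667; existence NOT certified by the union bound.


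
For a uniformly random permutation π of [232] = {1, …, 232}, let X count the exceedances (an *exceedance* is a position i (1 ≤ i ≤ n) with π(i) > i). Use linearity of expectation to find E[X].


Write X = Σ_{i=1}^{232} X_i, where X_i = 1_{π(i) > i}.
For each fixed i, π(i) is uniform over {1, …, 232} (marginal of a uniform permutation), so P[π(i) > i] = (n − i)/n. Summing: Σ_{i=1}^{232} (n − i)/n = (0 + 1 + … + 231)/232 = 232(232 − 1)/(2·232) = (232 − 1)/2.
Hence E[X] = Σ_{i=1}^{232} (232 − i)/232 = 231/2 ≈ 115.50000.

E[X] = 231/2 = 115.50000.


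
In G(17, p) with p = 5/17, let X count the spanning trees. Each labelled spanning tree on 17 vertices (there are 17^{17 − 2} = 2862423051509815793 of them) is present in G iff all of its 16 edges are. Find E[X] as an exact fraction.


K_17 has 17^{17 − 2} = 2862423051509815793 labelled spanning trees.
For each such spanning tree H, let X_H = 1 if all 16 edges of H are present in G. Then P[X_H = 1] = p^{16} = (5/17)^{16} = 152587890625/48661191875666868481.
By linearity: E[X] = Σ_H E[X_H] = 2862423051509815793 · p^{16} = 2862423051509815793 · 152587890625/48661191875666868481 = 152587890625/17.
Numerically: E[X] ≈ 8.97576e+09.

E[X] = 2862423051509815793 · (5/17)^{16} = 152587890625/17 ≈ 8.97576e+09.


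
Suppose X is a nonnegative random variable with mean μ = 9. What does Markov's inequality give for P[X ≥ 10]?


μ = E[X] = 9, a = 10.
Markov: P[X ≥ 10] ≤ μ/a = (9)/10 = 9/10.
Numerically: ≈ 0.90000.
(Since a = 10 > μ = 9.00000, the bound 9/10 is < 1 and informative.)

P[X ≥ 10] ≤ 9/10 ≈ 0.90000.


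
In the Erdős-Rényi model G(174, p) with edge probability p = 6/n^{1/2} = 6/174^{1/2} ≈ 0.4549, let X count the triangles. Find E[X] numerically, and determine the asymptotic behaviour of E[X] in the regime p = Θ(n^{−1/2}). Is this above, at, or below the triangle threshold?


Number of potential triangles: C(174, 3) = 862924.
Each occurs with probability p³ ≈ (0.4549)³ ≈ 9.410872e-02.
By linearity: E[X] = C(174, 3)·p³ ≈ 862924 · 9.410872e-02 ≈ 81208.6754.
Since α = 1/2 < 1, p = c/n^{1/2} ≫ 1/n is above the triangle threshold p ~ 1/n. Asymptotically E[X] ~ (c³/6)·n^{3(1−α)} = (6³/6)·n^{1.5} → ∞; triangles are abundant w.h.p.

E[X] ≈ 81208.6754; in regime p = Θ(1/n^{1/2}) E[X] diverges (above the triangle threshold p ~ 1/n).


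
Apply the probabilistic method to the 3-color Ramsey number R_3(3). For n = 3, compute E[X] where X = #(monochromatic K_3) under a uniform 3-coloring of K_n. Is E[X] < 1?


E[X] = C(3, 3) · 3^{1 − 3} = 1 · 3^{−2} = 1/9.
As a reduced fraction: E[X] = 1/9 ≈ 0.111111.
Is E[X] < 1? YES.
Since E[X] < 1, there exists a 3-coloring of K_{3} with no monochromatic K_3; hence R_3(3) > 3.

E[X] = 1/9 ≈ 0.111111; E[X] < 1, so R_3(3) > 3.


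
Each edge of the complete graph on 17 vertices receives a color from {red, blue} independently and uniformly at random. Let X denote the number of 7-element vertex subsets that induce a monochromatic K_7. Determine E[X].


Let X = Σ_S X_S over the C(17, 7) = 19448 subsets S of size 7, where X_S = 1 if the K_7 on S is monochromatic.
For a fixed S, the K_7 on S has C(7, 2) = 21 edges. P[all 21 edges red] = (1/2)^21, and likewise for blue, so P[monochromatic] = 2·(1/2)^21 = 2^{1 − 21} = 1/1048576.
By linearity of expectation: E[X] = C(17, 7) · 2^{1 − 21} = 19448 · 1/1048576 = 2431/131072.
Numerically: E[X] ≈ 0.01855.

E[X] = C(17,7)·2^(1−C(7,2)) = 2431/131072 ≈ 0.01855.


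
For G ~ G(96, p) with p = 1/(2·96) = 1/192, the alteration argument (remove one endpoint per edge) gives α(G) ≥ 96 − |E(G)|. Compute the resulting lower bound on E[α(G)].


E[|E(G)|] = C(96, 2)·p = 4560 · (1/192) = 95/4.
E[α(G)] ≥ n − E[|E(G)|] = 96 − 95/4 = 289/4.
Numerically: ≈ 72.250.
(This is only a lower bound; the true E[α(G)] may be larger.)

E[α(G)] ≥ 289/4 ≈ 72.250.


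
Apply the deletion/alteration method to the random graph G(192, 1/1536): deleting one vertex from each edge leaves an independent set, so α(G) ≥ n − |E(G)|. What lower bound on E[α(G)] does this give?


E[|E(G)|] = C(192, 2)·p = 18336 · (1/1536) = 191/16.
E[α(G)] ≥ n − E[|E(G)|] = 192 − 191/16 = 2881/16.
Numerically: ≈ 180.062500.
(This is only a lower bound; the true E[α(G)] may be larger.)

E[α(G)] ≥ 2881/16 ≈ 180.062500.


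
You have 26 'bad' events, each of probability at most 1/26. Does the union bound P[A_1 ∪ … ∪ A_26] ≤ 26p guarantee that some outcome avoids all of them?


Union bound: P[∪_{i=1}^{26} A_i] ≤ Σ_i P[A_i] ≤ 26·p = 26·(1/26) = 1.
Numerically: 1 ≈ 1.000000.
Is 1 < 1? NO.
Since the bound 1 is ≥ 1, the union bound is uninformative here; it does NOT by itself certify existence.

26·p = 1 ≈ 1.000000; existence NOT certified by the union bound.


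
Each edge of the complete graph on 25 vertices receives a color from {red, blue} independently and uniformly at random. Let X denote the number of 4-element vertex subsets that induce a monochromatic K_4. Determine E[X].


Let X = Σ_S X_S over the C(25, 4) = 12650 subsets S of size 4, where X_S = 1 if the K_4 on S is monochromatic.
For a fixed S, the K_4 on S has C(4, 2) = 6 edges. P[all 6 edges red] = (1/2)^6, and likewise for blue, so P[monochromatic] = 2·(1/2)^6 = 2^{1 − 6} = 1/32.
By linearity: E[X] = C(25, 4) · 2^{1 − 6} = 12650 · 1/32 = 6325/16.
Numerically: E[X] ≈ 395.3125.

E[X] = C(25,4)·2^(1−C(4,2)) = 6325/16 ≈ 395.3125.


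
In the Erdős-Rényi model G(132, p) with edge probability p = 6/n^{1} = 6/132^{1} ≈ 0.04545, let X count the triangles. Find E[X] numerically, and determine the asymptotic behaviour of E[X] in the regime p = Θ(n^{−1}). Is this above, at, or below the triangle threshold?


Number of potential triangles: C(132, 3) = 374660.
Each occurs with probability p³ ≈ (0.04545)³ ≈ 9.391435e-05.
By linearity: E[X] = C(132, 3)·p³ ≈ 374660 · 9.391435e-05 ≈ 35.1860.
Here α = 1, so p = 6/n is exactly at the triangle threshold p ~ 1/n. Asymptotically E[X] → c³/6 = 6³/6 = 36 ≈ 36.0000, a bounded constant. In this regime the triangle count is asymptotically Poisson(c³/6).

E[X] ≈ 35.1860; in regime p = Θ(1/n^{1}) E[X] stays bounded (at the triangle threshold p ~ 1/n).


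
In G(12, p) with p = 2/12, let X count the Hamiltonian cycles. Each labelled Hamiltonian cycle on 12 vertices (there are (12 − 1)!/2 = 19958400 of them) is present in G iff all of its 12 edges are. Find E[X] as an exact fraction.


K_12 has (12 − 1)!/2 = 19958400 labelled Hamiltonian cycles.
For each such Hamiltonian cycle H, let X_H = 1 if all 12 edges of H are present in G. Then P[X_H = 1] = p^{12} = (1/6)^{12} = 1/2176782336.
By linearity: E[X] = Σ_H E[X_H] = 19958400 · p^{12} = 19958400 · 1/2176782336 = 1925/209952.
Numerically: E[X] ≈ 0.00917.

E[X] = 19958400 · (1/6)^{12} = 1925/209952 ≈ 0.00917.


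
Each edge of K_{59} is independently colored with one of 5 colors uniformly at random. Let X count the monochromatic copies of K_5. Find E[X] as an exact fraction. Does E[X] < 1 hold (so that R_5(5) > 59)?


E[X] = C(59, 5) · 5^{1 − 10} = 5006386 · 5^{−9} = 5006386/1953125.
As a reduced fraction: E[X] = 5006386/1953125 ≈ 2.563.
Is E[X] < 1? NO.
Since E[X] ≥ 1, the first-moment bound is inconclusive at n = 59; it does NOT by itself certify R_5(5) > 59.

E[X] = 5006386/1953125 ≈ 2.563; E[X] ≥ 1; first-moment method inconclusive here.


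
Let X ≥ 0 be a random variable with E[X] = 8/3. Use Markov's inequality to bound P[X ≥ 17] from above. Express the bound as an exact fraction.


μ = E[X] = 8/3, a = 17.
Markov: P[X ≥ 17] ≤ μ/a = (8/3)/17 = 8/51.
Numerically: ≈ 0.1569.
(Since a = 17 > μ = 2.6667, the bound 8/51 is < 1 and informative.)

P[X ≥ 17] ≤ 8/51 ≈ 0.1569.


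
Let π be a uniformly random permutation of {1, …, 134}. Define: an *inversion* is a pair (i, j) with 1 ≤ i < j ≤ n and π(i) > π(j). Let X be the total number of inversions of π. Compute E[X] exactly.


Write X = Σ X_I over the C(134, 2) = 8911 pairs i < j, with X_I the indicator of one inversion.
There are 8911 indicators.
For each fixed pair i < j, the values π(i) and π(j) are two distinct elements of {1, …, 134} in uniformly random order; by symmetry P[π(i) > π(j)] = 1/2.
By linearity: E[X] = 8911 · (1/2) = C(134, 2) · (1/2) = 8911/2 = 8911/2 ≈ 4455.50000.

E[X] = 8911/2 = 4455.50000.


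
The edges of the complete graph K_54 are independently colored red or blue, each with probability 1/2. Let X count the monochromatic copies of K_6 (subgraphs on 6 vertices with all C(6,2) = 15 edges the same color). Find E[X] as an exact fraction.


Let X = Σ_S X_S over the C(54, 6) = 25827165 subsets S of size 6, where X_S = 1 if the K_6 on S is monochromatic.
For a fixed S, the K_6 on S has C(6, 2) = 15 edges. P[all 15 edges red] = (1/2)^15, and likewise for blue, so P[monochromatic] = 2·(1/2)^15 = 2^{1 − 15} = 1/16384.
By linearity of expectation: E[X] = C(54, 6) · 2^{1 − 15} = 25827165 · 1/16384 = 25827165/16384.
Numerically: E[X] ≈ 1576.365.

E[X] = C(54,6)·2^(1−C(6,2)) = 25827165/16384 ≈ 1576.365.


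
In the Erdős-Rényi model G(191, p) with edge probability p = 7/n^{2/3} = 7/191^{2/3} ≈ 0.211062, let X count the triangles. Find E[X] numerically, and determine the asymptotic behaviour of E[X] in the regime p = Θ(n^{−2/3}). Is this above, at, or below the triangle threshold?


Number of potential triangles: C(191, 3) = 1143135.
Each occurs with probability p³ ≈ (0.211062)³ ≈ 9.40215455e-03.
By linearity: E[X] = C(191, 3)·p³ ≈ 1143135 · 9.40215455e-03 ≈ 10747.931937.
Since α = 2/3 < 1, p = c/n^{2/3} ≫ 1/n is above the triangle threshold p ~ 1/n. Asymptotically E[X] ~ (c³/6)·n^{3(1−α)} = (7³/6)·n^{1} → ∞; triangles are abundant w.h.p.

E[X] ≈ 10747.931937; in regime p = Θ(1/n^{2/3}) E[X] diverges (above the triangle threshold p ~ 1/n).


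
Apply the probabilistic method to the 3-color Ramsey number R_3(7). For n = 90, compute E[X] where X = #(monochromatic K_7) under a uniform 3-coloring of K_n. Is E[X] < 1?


E[X] = C(90, 7) · 3^{1 − 21} = 7471375560 · 3^{−20} = 7471375560/3486784401.
As a reduced fraction: E[X] = 830152840/387420489 ≈ 2.142770.
Is E[X] < 1? NO.
Since E[X] ≥ 1, the first-moment bound is inconclusive at n = 90; it does NOT by itself certify R_3(7) > 90.

E[X] = 830152840/387420489 ≈ 2.142770; E[X] ≥ 1; first-moment method inconclusive here.


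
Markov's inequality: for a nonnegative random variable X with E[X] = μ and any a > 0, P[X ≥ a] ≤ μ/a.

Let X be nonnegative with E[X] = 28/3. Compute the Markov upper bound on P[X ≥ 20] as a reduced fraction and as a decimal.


μ = E[X] = 28/3, a = 20.
Markov: P[X ≥ 20] ≤ μ/a = (28/3)/20 = 7/15.
Numerically: ≈ 0.4667.
(Since a = 20 > μ = 9.3333, the bound 7/15 is < 1 and informative.)

P[X ≥ 20] ≤ 7/15 ≈ 0.4667.


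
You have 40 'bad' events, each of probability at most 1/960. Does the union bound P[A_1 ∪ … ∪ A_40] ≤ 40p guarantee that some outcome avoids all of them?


Union bound: P[∪_{i=1}^{40} A_i] ≤ Σ_i P[A_i] ≤ 40·p = 40·(1/960) = 1/24.
Numerically: 1/24 ≈ 0.041667.
Is 1/24 < 1? YES.
Since P[∪ A_i] ≤ 1/24 < 1, the complement has P[∩ A_i^c] ≥ 1 − 1/24 = 23/24 > 0, so some outcome avoids every A_i.

40·p = 1/24 ≈ 0.041667; existence CERTIFIED by the union bound.


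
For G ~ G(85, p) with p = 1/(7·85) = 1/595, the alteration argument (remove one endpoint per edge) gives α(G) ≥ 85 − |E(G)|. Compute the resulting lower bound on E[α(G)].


E[|E(G)|] = C(85, 2)·p = 3570 · (1/595) = 6.
E[α(G)] ≥ n − E[|E(G)|] = 85 − 6 = 79.
Numerically: ≈ 79.000000.
(This is only a lower bound; the true E[α(G)] may be larger.)

E[α(G)] ≥ 79 ≈ 79.000000.


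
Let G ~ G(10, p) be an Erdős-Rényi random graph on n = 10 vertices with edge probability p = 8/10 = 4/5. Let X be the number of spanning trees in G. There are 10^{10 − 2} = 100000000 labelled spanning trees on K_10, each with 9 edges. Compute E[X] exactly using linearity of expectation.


K_10 has 10^{10 − 2} = 100000000 labelled spanning trees.
For each such spanning tree H, let X_H = 1 if all 9 edges of H are present in G. Then P[X_H = 1] = p^{9} = (4/5)^{9} = 262144/1953125.
By linearity of expectation: E[X] = Σ_H E[X_H] = 100000000 · p^{9} = 100000000 · 262144/1953125 = 67108864/5.
Numerically: E[X] ≈ 1.342e+07.

E[X] = 100000000 · (4/5)^{9} = 67108864/5 ≈ 1.342e+07.


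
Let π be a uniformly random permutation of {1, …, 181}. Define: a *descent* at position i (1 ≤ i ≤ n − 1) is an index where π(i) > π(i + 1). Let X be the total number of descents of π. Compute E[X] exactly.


Write X = Σ X_I over i = 1, …, 180, with X_I the indicator of one descent.
There are 180 indicators.
For each fixed i, the pair (π(i), π(i+1)) is a uniformly random ordered pair of distinct values from {1, …, 181}; by symmetry P[π(i) > π(i+1)] = 1/2.
By linearity: E[X] = 180 · (1/2) = (181 − 1) · (1/2) = 90 ≈ 90.000.

E[X] = 90 = 90.000.


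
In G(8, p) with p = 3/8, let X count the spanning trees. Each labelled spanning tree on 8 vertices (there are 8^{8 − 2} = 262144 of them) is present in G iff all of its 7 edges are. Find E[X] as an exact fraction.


K_8 has 8^{8 − 2} = 262144 labelled spanning trees.
For each such spanning tree H, let X_H = 1 if all 7 edges of H are present in G. Then P[X_H = 1] = p^{7} = (3/8)^{7} = 2187/2097152.
By linearity: E[X] = Σ_H E[X_H] = 262144 · p^{7} = 262144 · 2187/2097152 = 2187/8.
Numerically: E[X] ≈ 273.4.

E[X] = 262144 · (3/8)^{7} = 2187/8 ≈ 273.4.


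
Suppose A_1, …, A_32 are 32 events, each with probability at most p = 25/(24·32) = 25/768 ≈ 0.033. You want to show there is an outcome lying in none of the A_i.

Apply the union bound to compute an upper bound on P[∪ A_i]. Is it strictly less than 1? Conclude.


Union bound: P[∪_{i=1}^{32} A_i] ≤ Σ_i P[A_i] ≤ 32·p = 32·(25/768) = 25/24.
Numerically: 25/24 ≈ 1.042.
Is 25/24 < 1? NO.
Since the bound 25/24 is ≥ 1, the union bound is uninformative here; it does NOT by itself certify existence.

32·p = 25/24 ≈ 1.042; existence NOT certified by the union bound.


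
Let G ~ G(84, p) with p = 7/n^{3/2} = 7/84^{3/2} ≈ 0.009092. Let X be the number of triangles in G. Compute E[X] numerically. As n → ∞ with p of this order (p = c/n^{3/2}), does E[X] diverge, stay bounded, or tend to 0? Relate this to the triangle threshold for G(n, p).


Number of potential triangles: C(84, 3) = 95284.
Each occurs with probability p³ ≈ (0.009092)³ ≈ 7.516875e-07.
By linearity: E[X] = C(84, 3)·p³ ≈ 95284 · 7.516875e-07 ≈ 0.0716.
Since α = 3/2 > 1, p = c/n^{3/2} = o(1/n) is below the triangle threshold p ~ 1/n. Asymptotically E[X] ~ (c³/6)·n^{3(1−α)} = (7³/6)·n^{-1.5} → 0, so by Markov's inequality G has no triangles w.h.p.

E[X] ≈ 0.0716; in regime p = Θ(1/n^{3/2}) E[X] tends to 0 (below the triangle threshold p ~ 1/n).


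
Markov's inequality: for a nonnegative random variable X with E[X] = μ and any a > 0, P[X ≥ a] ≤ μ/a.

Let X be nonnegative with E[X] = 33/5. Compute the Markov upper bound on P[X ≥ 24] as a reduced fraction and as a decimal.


μ = E[X] = 33/5, a = 24.
Markov: P[X ≥ 24] ≤ μ/a = (33/5)/24 = 11/40.
Numerically: ≈ 0.2750.
(Since a = 24 > μ = 6.6000, the bound 11/40 is < 1 and informative.)

P[X ≥ 24] ≤ 11/40 ≈ 0.2750.


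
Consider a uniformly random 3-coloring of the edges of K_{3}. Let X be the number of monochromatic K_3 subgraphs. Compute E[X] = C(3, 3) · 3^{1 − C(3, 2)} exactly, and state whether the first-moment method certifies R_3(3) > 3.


E[X] = C(3, 3) · 3^{1 − 3} = 1 · 3^{−2} = 1/9.
As a reduced fraction: E[X] = 1/9 ≈ 0.1111111.
Is E[X] < 1? YES.
Since E[X] < 1, there exists a 3-coloring of K_{3} with no monochromatic K_3; hence R_3(3) > 3.

E[X] = 1/9 ≈ 0.1111111; E[X] < 1, so R_3(3) > 3.


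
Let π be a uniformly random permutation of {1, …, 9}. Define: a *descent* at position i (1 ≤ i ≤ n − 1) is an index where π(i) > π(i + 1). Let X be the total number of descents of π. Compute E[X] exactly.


Write X = Σ X_I over i = 1, …, 8, with X_I the indicator of one descent.
There are 8 indicators.
For each fixed i, the pair (π(i), π(i+1)) is a uniformly random ordered pair of distinct values from {1, …, 9}; by symmetry P[π(i) > π(i+1)] = 1/2.
By linearity: E[X] = 8 · (1/2) = (9 − 1) · (1/2) = 4 ≈ 4.000000.

E[X] = 4 = 4.000000.


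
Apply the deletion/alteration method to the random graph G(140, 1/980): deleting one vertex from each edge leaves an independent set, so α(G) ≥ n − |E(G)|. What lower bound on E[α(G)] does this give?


E[|E(G)|] = C(140, 2)·p = 9730 · (1/980) = 139/14.
E[α(G)] ≥ n − E[|E(G)|] = 140 − 139/14 = 1821/14.
Numerically: ≈ 130.0714.
(This is only a lower bound; the true E[α(G)] may be larger.)

E[α(G)] ≥ 1821/14 ≈ 130.0714.


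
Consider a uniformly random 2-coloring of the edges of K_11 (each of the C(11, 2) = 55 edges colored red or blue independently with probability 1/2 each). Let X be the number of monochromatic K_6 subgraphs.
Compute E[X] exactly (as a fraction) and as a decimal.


Let X = Σ_S X_S over the C(11, 6) = 462 subsets S of size 6, where X_S = 1 if the K_6 on S is monochromatic.
For a fixed S, the K_6 on S has C(6, 2) = 15 edges. P[all 15 edges red] = (1/2)^15, and likewise for blue, so P[monochromatic] = 2·(1/2)^15 = 2^{1 − 15} = 1/16384.
By linearity: E[X] = C(11, 6) · 2^{1 − 15} = 462 · 1/16384 = 231/8192.
Numerically: E[X] ≈ 0.02820.

E[X] = C(11,6)·2^(1−C(6,2)) = 231/8192 ≈ 0.02820.


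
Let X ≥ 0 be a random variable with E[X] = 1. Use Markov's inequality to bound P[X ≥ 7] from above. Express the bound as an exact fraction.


μ = E[X] = 1, a = 7.
Markov: P[X ≥ 7] ≤ μ/a = (1)/7 = 1/7.
Numerically: ≈ 0.14286.
(Since a = 7 > μ = 1.00000, the bound 1/7 is < 1 and informative.)

P[X ≥ 7] ≤ 1/7 ≈ 0.14286.


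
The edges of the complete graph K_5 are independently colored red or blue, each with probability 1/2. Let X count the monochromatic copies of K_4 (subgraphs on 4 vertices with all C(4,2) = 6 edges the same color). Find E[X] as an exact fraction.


Let X = Σ_S X_S over the C(5, 4) = 5 subsets S of size 4, where X_S = 1 if the K_4 on S is monochromatic.
For a fixed S, the K_4 on S has C(4, 2) = 6 edges. P[all 6 edges red] = (1/2)^6, and likewise for blue, so P[monochromatic] = 2·(1/2)^6 = 2^{1 − 6} = 1/32.
Summing: E[X] = C(5, 4) · 2^{1 − 6} = 5 · 1/32 = 5/32.
Numerically: E[X] ≈ 0.156250.

E[X] = C(5,4)·2^(1−C(4,2)) = 5/32 ≈ 0.156250.


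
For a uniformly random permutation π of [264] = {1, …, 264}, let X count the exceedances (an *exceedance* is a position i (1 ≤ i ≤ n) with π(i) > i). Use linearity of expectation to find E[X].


Write X = Σ_{i=1}^{264} X_i, where X_i = 1_{π(i) > i}.
For each fixed i, π(i) is uniform over {1, …, 264} (marginal of a uniform permutation), so P[π(i) > i] = (n − i)/n. Summing: Σ_{i=1}^{264} (n − i)/n = (0 + 1 + … + 263)/264 = 264(264 − 1)/(2·264) = (264 − 1)/2.
Hence E[X] = Σ_{i=1}^{264} (264 − i)/264 = 263/2 ≈ 131.50000.

E[X] = 263/2 = 131.50000.


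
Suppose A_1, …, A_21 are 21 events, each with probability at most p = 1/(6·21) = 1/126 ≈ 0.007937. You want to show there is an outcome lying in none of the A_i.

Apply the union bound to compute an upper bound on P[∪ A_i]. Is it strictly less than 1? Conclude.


Union bound: P[∪_{i=1}^{21} A_i] ≤ Σ_i P[A_i] ≤ 21·p = 21·(1/126) = 1/6.
Numerically: 1/6 ≈ 0.166667.
Is 1/6 < 1? YES.
Since P[∪ A_i] ≤ 1/6 < 1, the complement has P[∩ A_i^c] ≥ 1 − 1/6 = 5/6 > 0, so some outcome avoids every A_i.

21·p = 1/6 ≈ 0.166667; existence CERTIFIED by the union bound.


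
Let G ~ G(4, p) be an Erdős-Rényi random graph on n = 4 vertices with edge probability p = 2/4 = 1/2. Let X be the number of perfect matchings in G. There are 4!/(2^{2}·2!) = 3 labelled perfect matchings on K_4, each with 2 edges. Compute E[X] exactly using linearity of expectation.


K_4 has 4!/(2^{2}·2!) = 3 labelled perfect matchings.
For each such perfect matching H, let X_H = 1 if all 2 edges of H are present in G. Then P[X_H = 1] = p^{2} = (1/2)^{2} = 1/4.
By linearity: E[X] = Σ_H E[X_H] = 3 · p^{2} = 3 · 1/4 = 3/4.
Numerically: E[X] ≈ 0.75.

E[X] = 3 · (1/2)^{2} = 3/4 ≈ 0.75.


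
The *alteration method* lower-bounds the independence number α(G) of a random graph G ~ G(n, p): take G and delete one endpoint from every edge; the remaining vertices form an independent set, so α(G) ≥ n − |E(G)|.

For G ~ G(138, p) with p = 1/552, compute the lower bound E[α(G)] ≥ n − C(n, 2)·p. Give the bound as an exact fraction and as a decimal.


E[|E(G)|] = C(138, 2)·p = 9453 · (1/552) = 137/8.
E[α(G)] ≥ n − E[|E(G)|] = 138 − 137/8 = 967/8.
Numerically: ≈ 120.875000.
(This is only a lower bound; the true E[α(G)] may be larger.)

E[α(G)] ≥ 967/8 ≈ 120.875000.


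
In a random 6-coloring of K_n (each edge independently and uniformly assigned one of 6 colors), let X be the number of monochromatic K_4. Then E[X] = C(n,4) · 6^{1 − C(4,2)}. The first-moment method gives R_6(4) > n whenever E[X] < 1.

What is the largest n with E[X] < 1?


We need C(n, 4) · 6^{1 − 6} < 1, i.e. C(n, 4) < 6^{6 − 1} = 7776.
Check values of n near the boundary:
  n = 20: C(20, 4) = 4845; 4845 < 7776? YES
  n = 21: C(21, 4) = 5985; 5985 < 7776? YES
  n = 22: C(22, 4) = 7315; 7315 < 7776? YES
  n = 23: C(23, 4) = 8855; 8855 < 7776? NO
  n = 24: C(24, 4) = 10626; 10626 < 7776? NO
  n = 25: C(25, 4) = 12650; 12650 < 7776? NO
The largest n with C(n, 4) < 7776 is n = 22 (where E[X] = 7315/7776 ≈ 0.94072). Hence R_6(4) > 22, i.e. R_6(4) ≥ 23.

Largest n = 22; hence R_6(4) > 22.


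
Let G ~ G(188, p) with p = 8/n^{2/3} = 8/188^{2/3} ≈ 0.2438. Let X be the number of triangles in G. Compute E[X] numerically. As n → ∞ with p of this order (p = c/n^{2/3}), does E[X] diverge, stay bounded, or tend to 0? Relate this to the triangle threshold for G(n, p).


Number of potential triangles: C(188, 3) = 1089836.
Each occurs with probability p³ ≈ (0.2438)³ ≈ 1.448619e-02.
By linearity: E[X] = C(188, 3)·p³ ≈ 1089836 · 1.448619e-02 ≈ 15787.5745.
Since α = 2/3 < 1, p = c/n^{2/3} ≫ 1/n is above the triangle threshold p ~ 1/n. Asymptotically E[X] ~ (c³/6)·n^{3(1−α)} = (8³/6)·n^{1} → ∞; triangles are abundant w.h.p.

E[X] ≈ 15787.5745; in regime p = Θ(1/n^{2/3}) E[X] diverges (above the triangle threshold p ~ 1/n).


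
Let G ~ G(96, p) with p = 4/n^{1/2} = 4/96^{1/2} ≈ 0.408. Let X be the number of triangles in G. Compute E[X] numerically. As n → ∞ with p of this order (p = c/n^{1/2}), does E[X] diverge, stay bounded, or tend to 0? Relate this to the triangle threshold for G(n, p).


Number of potential triangles: C(96, 3) = 142880.
Each occurs with probability p³ ≈ (0.408)³ ≈ 6.80414e-02.
By linearity: E[X] = C(96, 3)·p³ ≈ 142880 · 6.80414e-02 ≈ 9721.753.
Since α = 1/2 < 1, p = c/n^{1/2} ≫ 1/n is above the triangle threshold p ~ 1/n. Asymptotically E[X] ~ (c³/6)·n^{3(1−α)} = (4³/6)·n^{1.5} → ∞; triangles are abundant w.h.p.

E[X] ≈ 9721.753; in regime p = Θ(1/n^{1/2}) E[X] diverges (above the triangle threshold p ~ 1/n).


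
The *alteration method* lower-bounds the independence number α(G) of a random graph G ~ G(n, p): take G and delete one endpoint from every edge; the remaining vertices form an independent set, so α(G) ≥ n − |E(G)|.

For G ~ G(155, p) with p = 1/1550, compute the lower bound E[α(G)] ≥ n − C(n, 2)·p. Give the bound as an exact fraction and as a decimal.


E[|E(G)|] = C(155, 2)·p = 11935 · (1/1550) = 77/10.
E[α(G)] ≥ n − E[|E(G)|] = 155 − 77/10 = 1473/10.
Numerically: ≈ 147.3000.
(This is only a lower bound; the true E[α(G)] may be larger.)

E[α(G)] ≥ 1473/10 ≈ 147.3000.


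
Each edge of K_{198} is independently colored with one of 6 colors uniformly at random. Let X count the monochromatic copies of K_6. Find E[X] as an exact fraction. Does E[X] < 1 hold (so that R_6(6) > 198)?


E[X] = C(198, 6) · 6^{1 − 15} = 77526225777 · 6^{−14} = 77526225777/78364164096.
As a reduced fraction: E[X] = 25842075259/26121388032 ≈ 0.9893071.
Is E[X] < 1? YES.
Since E[X] < 1, there exists a 6-coloring of K_{198} with no monochromatic K_6; hence R_6(6) > 198.

E[X] = 25842075259/26121388032 ≈ 0.9893071; E[X] < 1, so R_6(6) > 198.


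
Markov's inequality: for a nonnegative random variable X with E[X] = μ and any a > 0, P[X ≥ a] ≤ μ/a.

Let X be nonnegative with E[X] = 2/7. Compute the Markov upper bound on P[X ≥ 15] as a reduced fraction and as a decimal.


μ = E[X] = 2/7, a = 15.
Markov: P[X ≥ 15] ≤ μ/a = (2/7)/15 = 2/105.
Numerically: ≈ 0.01905.
(Since a = 15 > μ = 0.28571, the bound 2/105 is < 1 and informative.)

P[X ≥ 15] ≤ 2/105 ≈ 0.01905.


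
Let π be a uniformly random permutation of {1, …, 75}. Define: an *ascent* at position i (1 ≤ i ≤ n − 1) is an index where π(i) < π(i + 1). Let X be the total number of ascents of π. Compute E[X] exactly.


Write X = Σ X_I over i = 1, …, 74, with X_I the indicator of one ascent.
There are 74 indicators.
For each fixed i, the pair (π(i), π(i+1)) is a uniformly random ordered pair of distinct values from {1, …, 75}; by symmetry P[π(i) < π(i+1)] = 1/2.
By linearity: E[X] = 74 · (1/2) = (75 − 1) · (1/2) = 37 ≈ 37.0000.

E[X] = 37 = 37.0000.


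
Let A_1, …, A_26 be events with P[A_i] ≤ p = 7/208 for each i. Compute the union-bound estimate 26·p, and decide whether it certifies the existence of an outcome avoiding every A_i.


Union bound: P[∪_{i=1}^{26} A_i] ≤ Σ_i P[A_i] ≤ 26·p = 26·(7/208) = 7/8.
Numerically: 7/8 ≈ 0.8750000.
Is 7/8 < 1? YES.
Since P[∪ A_i] ≤ 7/8 < 1, the complement has P[∩ A_i^c] ≥ 1 − 7/8 = 1/8 > 0, so some outcome avoids every A_i.

26·p = 7/8 ≈ 0.8750000; existence CERTIFIED by the union bound.


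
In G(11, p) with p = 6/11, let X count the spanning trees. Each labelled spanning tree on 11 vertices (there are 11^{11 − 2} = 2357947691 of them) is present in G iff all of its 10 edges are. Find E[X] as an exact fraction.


K_11 has 11^{11 − 2} = 2357947691 labelled spanning trees.
For each such spanning tree H, let X_H = 1 if all 10 edges of H are present in G. Then P[X_H = 1] = p^{10} = (6/11)^{10} = 60466176/25937424601.
Summing the indicators: E[X] = Σ_H E[X_H] = 2357947691 · p^{10} = 2357947691 · 60466176/25937424601 = 60466176/11.
Numerically: E[X] ≈ 5.4969e+06.

E[X] = 2357947691 · (6/11)^{10} = 60466176/11 ≈ 5.4969e+06.


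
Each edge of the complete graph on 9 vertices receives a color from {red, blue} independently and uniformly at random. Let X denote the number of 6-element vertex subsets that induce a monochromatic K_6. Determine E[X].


Let X = Σ_S X_S over the C(9, 6) = 84 subsets S of size 6, where X_S = 1 if the K_6 on S is monochromatic.
For a fixed S, the K_6 on S has C(6, 2) = 15 edges. P[all 15 edges red] = (1/2)^15, and likewise for blue, so P[monochromatic] = 2·(1/2)^15 = 2^{1 − 15} = 1/16384.
Summing: E[X] = C(9, 6) · 2^{1 − 15} = 84 · 1/16384 = 21/4096.
Numerically: E[X] ≈ 0.005.

E[X] = C(9,6)·2^(1−C(6,2)) = 21/4096 ≈ 0.005.
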